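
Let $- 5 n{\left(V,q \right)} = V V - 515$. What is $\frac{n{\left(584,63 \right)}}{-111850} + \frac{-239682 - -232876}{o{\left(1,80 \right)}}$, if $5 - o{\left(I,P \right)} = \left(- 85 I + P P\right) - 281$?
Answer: $\frac{5859377189}{3371718250} \approx 1.7378$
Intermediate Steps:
$n{\left(V,q \right)} = 103 - \frac{V^{2}}{5}$ ($n{\left(V,q \right)} = - \frac{V V - 515}{5} = - \frac{V^{2} - 515}{5} = - \frac{-515 + V^{2}}{5} = 103 - \frac{V^{2}}{5}$)
$o{\left(I,P \right)} = 286 - P^{2} + 85 I$ ($o{\left(I,P \right)} = 5 - \left(\left(- 85 I + P P\right) - 281\right) = 5 - \left(\left(- 85 I + P^{2}\right) - 281\right) = 5 - \left(\left(P^{2} - 85 I\right) - 281\right) = 5 - \left(-281 + P^{2} - 85 I\right) = 5 + \left(281 - P^{2} + 85 I\right) = 286 - P^{2} + 85 I$)
$\frac{n{\left(584,63 \right)}}{-111850} + \frac{-239682 - -232876}{o{\left(1,80 \right)}} = \frac{103 - \frac{584^{2}}{5}}{-111850} + \frac{-239682 - -232876}{286 - 80^{2} + 85 \cdot 1} = \left(103 - \frac{341056}{5}\right) \left(- \frac{1}{111850}\right) + \frac{-239682 + 232876}{286 - 6400 + 85} = \left(103 - \frac{341056}{5}\right) \left(- \frac{1}{111850}\right) - \frac{6806}{286 - 6400 + 85} = \left(- \frac{340541}{5}\right) \left(- \frac{1}{111850}\right) - \frac{6806}{-6029} = \frac{340541}{559250} - - \frac{6806}{6029} = \frac{340541}{559250} + \frac{6806}{6029} = \frac{5859377189}{3371718250}$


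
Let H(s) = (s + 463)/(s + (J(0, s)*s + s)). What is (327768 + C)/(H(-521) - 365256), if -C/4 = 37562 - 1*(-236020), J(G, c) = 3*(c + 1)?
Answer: 311115275040/148242434933 ≈ 2.0987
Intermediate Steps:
J(G, c) = 3 + 3*c (J(G, c) = 3*(1 + c) = 3 + 3*c)
C = -1094328 (C = -4*(37562 - 1*(-236020)) = -4*(37562 + 236020) = -4*273582 = -1094328)
H(s) = (463 + s)/(2*s + s*(3 + 3*s)) (H(s) = (s + 463)/(s + ((3 + 3*s)*s + s)) = (463 + s)/(s + (s*(3 + 3*s) + s)) = (463 + s)/(s + (s + s*(3 + 3*s))) = (463 + s)/(2*s + s*(3 + 3*s)))
(327768 + C)/(H(-521) - 365256) = (327768 - 1094328)/((463 - 521)/((-521)*(5 + 3*(-521))) - 365256) = -766560/(-1/521*(-58)/(5 - 1563) - 365256) = -766560/(-1/521*(-58)/(-1558) - 365256) = -766560/(-1/521*(-1/1558)*(-58) - 365256) = -766560/(-29/405859 - 365256) = -766560/(-148242434933/405859) = -766560*(-405859/148242434933) = 311115275040/148242434933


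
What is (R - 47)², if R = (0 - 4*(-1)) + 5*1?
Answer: 1444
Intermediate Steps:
R = 9 (R = (0 + 4) + 5 = 4 + 5 = 9)
(R - 47)² = (9 - 47)² = (-38)² = 1444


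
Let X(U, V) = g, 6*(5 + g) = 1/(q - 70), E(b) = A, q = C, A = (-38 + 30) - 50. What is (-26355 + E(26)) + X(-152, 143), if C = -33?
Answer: -16326325/618 ≈ -26418.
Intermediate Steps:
A = -58 (A = -8 - 50 = -58)
q = -33
E(b) = -58
g = -3091/618 (g = -5 + 1/(6*(-33 - 70)) = -5 + (⅙)/(-103) = -5 + (⅙)*(-1/103) = -5 - 1/618 = -3091/618 ≈ -5.0016)
X(U, V) = -3091/618
(-26355 + E(26)) + X(-152, 143) = (-26355 - 58) - 3091/618 = -26413 - 3091/618 = -16326325/618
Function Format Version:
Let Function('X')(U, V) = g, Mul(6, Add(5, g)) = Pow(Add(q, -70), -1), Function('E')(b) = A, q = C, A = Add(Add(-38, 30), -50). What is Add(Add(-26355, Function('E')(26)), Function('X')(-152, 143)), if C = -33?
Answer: Rational(-16326325, 618) ≈ -26418.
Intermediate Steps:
A = -58 (A = Add(-8, -50) = -58)
q = -33
Function('E')(b) = -58
g = Rational(-3091, 618) (g = Add(-5, Mul(Rational(1, 6), Pow(Add(-33, -70), -1))) = Add(-5, Mul(Rational(1, 6), Pow(-103, -1))) = Add(-5, Mul(Rational(1, 6), Rational(-1, 103))) = Add(-5, Rational(-1, 618)) = Rational(-3091, 618) ≈ -5.0016)
Function('X')(U, V) = Rational(-3091, 618)
Add(Add(-26355, Function('E')(26)), Function('X')(-152, 143)) = Add(Add(-26355, -58), Rational(-3091, 618)) = Add(-26413, Rational(-3091, 618)) = Rational(-16326325, 618)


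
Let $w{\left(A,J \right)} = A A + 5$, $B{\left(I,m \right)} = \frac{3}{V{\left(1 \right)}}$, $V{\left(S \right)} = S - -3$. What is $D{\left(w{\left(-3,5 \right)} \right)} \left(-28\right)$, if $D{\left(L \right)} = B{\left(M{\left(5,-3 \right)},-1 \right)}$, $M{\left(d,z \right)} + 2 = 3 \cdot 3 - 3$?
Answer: $-21$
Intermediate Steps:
$V{\left(S \right)} = 3 + S$ ($V{\left(S \right)} = S + 3 = 3 + S$)
$M{\left(d,z \right)} = 4$ ($M{\left(d,z \right)} = -2 + \left(3 \cdot 3 - 3\right) = -2 + \left(9 - 3\right) = -2 + 6 = 4$)
$B{\left(I,m \right)} = \frac{3}{4}$ ($B{\left(I,m \right)} = \frac{3}{3 + 1} = \frac{3}{4}$)
$w{\left(A,J \right)} = 5 + A^{2}$ ($w{\left(A,J \right)} = A^{2} + 5 = 5 + A^{2}$)
$D{\left(L \right)} = \frac{3}{4}$
$D{\left(w{\left(-3,5 \right)} \right)} \left(-28\right) = \frac{3}{4} \left(-28\right) = -21$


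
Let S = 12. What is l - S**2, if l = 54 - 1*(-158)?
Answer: 68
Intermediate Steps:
l = 212 (l = 54 + 158 = 212)
l - S**2 = 212 - 1*12**2 = 212 - 1*144 = 212 - 144 = 68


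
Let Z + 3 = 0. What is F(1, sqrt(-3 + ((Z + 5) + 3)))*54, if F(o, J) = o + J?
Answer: 54 + 54*sqrt(2) ≈ 130.37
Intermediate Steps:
Z = -3 (Z = -3 + 0 = -3)
F(o, J) = J + o
F(1, sqrt(-3 + ((Z + 5) + 3)))*54 = (sqrt(-3 + ((-3 + 5) + 3)) + 1)*54 = (sqrt(-3 + (2 + 3)) + 1)*54 = (sqrt(-3 + 5) + 1)*54 = (sqrt(2) + 1)*54 = (1 + sqrt(2))*54 = 54 + 54*sqrt(2)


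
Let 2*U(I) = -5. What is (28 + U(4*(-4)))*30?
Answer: 765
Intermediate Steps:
U(I) = -5/2 (U(I) = (1/2)*(-5) = -5/2)
(28 + U(4*(-4)))*30 = (28 - 5/2)*30 = (51/2)*30 = 765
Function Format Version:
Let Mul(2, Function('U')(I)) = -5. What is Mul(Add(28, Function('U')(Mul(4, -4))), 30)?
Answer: 765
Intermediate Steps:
Function('U')(I) = Rational(-5, 2) (Function('U')(I) = Mul(Rational(1, 2), -5) = Rational(-5, 2))
Mul(Add(28, Function('U')(Mul(4, -4))), 30) = Mul(Add(28, Rational(-5, 2)), 30) = Mul(Rational(51, 2), 30) = 765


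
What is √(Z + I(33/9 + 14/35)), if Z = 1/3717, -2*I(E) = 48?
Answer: I*√36842491/1239 ≈ 4.8989*I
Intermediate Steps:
I(E) = -24 (I(E) = -½*48 = -24)
Z = 1/3717 ≈ 0.00026903
√(Z + I(33/9 + 14/35)) = √(1/3717 - 24) = √(-89207/3717) = I*√36842491/1239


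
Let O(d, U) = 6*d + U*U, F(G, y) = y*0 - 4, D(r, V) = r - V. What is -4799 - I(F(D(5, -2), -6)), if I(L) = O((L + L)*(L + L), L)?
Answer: -5199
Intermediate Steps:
F(G, y) = -4 (F(G, y) = 0 - 4 = -4)
O(d, U) = U² + 6*d (O(d, U) = 6*d + U² = U² + 6*d)
I(L) = 25*L² (I(L) = L² + 6*((L + L)*(L + L)) = L² + 6*((2*L)*(2*L)) = L² + 6*(4*L²) = L² + 24*L² = 25*L²)
-4799 - I(F(D(5, -2), -6)) = -4799 - 25*(-4)² = -4799 - 25*16 = -4799 - 1*400 = -4799 - 400 = -5199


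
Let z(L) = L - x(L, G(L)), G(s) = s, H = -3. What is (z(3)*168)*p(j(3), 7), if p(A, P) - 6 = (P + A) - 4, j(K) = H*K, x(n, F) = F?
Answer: 0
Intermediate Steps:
j(K) = -3*K
p(A, P) = 2 + A + P (p(A, P) = 6 + ((P + A) - 4) = 6 + ((A + P) - 4) = 6 + (-4 + A + P) = 2 + A + P)
z(L) = 0 (z(L) = L - L = 0)
(z(3)*168)*p(j(3), 7) = (0*168)*(2 - 3*3 + 7) = 0*(2 - 9 + 7) = 0*0 = 0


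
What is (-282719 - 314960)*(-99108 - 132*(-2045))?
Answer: -102102698928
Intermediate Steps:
(-282719 - 314960)*(-99108 - 132*(-2045)) = -597679*(-99108 + 269940) = -597679*170832 = -102102698928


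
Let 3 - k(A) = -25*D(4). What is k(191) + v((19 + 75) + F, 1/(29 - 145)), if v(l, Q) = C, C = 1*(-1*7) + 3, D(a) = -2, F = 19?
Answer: -51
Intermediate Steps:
k(A) = -47 (k(A) = 3 - (-25)*(-2) = 3 - 1*50 = 3 - 50 = -47)
C = -4 (C = 1*(-7) + 3 = -7 + 3 = -4)
v(l, Q) = -4
k(191) + v((19 + 75) + F, 1/(29 - 145)) = -47 - 4 = -51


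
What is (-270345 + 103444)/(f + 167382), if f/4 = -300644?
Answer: 166901/1035194 ≈ 0.16123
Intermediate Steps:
f = -1202576 (f = 4*(-300644) = -1202576)
(-270345 + 103444)/(f + 167382) = (-270345 + 103444)/(-1202576 + 167382) = -166901/(-1035194) = -166901*(-1/1035194) = 166901/1035194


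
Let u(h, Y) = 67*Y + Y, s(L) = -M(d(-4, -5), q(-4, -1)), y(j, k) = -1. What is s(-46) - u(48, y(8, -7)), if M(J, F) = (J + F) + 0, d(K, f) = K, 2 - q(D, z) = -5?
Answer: 65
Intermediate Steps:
q(D, z) = 7 (q(D, z) = 2 - 1*(-5) = 2 + 5 = 7)
M(J, F) = F + J (M(J, F) = (F + J) + 0 = F + J)
s(L) = -3 (s(L) = -(7 - 4) = -1*3 = -3)
u(h, Y) = 68*Y
s(-46) - u(48, y(8, -7)) = -3 - 68*(-1) = -3 - 1*(-68) = -3 + 68 = 65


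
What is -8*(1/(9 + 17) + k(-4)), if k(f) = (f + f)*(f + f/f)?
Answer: -2500/13 ≈ -192.31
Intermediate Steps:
k(f) = 2*f*(1 + f) (k(f) = (2*f)*(f + 1) = (2*f)*(1 + f) = 2*f*(1 + f))
-8*(1/(9 + 17) + k(-4)) = -8*(1/(9 + 17) + 2*(-4)*(1 - 4)) = -8*(1/26 + 2*(-4)*(-3)) = -8*(1/26 + 24) = -8*625/26 = -2500/13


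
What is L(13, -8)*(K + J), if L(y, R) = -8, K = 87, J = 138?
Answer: -1800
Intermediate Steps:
L(13, -8)*(K + J) = -8*(87 + 138) = -8*225 = -1800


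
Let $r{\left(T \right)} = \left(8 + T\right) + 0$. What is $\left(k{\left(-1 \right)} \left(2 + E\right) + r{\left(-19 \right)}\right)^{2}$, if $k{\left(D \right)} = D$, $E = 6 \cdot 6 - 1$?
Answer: $2304$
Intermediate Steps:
$E = 35$ ($E = 36 - 1 = 35$)
$r{\left(T \right)} = 8 + T$
$\left(k{\left(-1 \right)} \left(2 + E\right) + r{\left(-19 \right)}\right)^{2} = \left(- (2 + 35) + \left(8 - 19\right)\right)^{2} = \left(\left(-1\right) 37 - 11\right)^{2} = \left(-37 - 11\right)^{2} = \left(-48\right)^{2} = 2304$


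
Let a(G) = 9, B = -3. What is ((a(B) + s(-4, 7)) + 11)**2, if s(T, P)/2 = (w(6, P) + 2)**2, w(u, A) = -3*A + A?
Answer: 94864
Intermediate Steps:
w(u, A) = -2*A
s(T, P) = 2*(2 - 2*P)**2 (s(T, P) = 2*(-2*P + 2)**2 = 2*(2 - 2*P)**2)
((a(B) + s(-4, 7)) + 11)**2 = ((9 + 8*(-1 + 7)**2) + 11)**2 = ((9 + 8*6**2) + 11)**2 = ((9 + 8*36) + 11)**2 = ((9 + 288) + 11)**2 = (297 + 11)**2 = 308**2 = 94864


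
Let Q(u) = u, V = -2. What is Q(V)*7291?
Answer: -14582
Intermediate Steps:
Q(V)*7291 = -2*7291 = -14582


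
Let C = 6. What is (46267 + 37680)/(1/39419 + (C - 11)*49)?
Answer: -3309106793/9657654 ≈ -342.64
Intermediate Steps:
(46267 + 37680)/(1/39419 + (C - 11)*49) = (46267 + 37680)/(1/39419 + (6 - 11)*49) = 83947/(1/39419 - 5*49) = 83947/(1/39419 - 245) = 83947/(-9657654/39419) = 83947*(-39419/9657654) = -3309106793/9657654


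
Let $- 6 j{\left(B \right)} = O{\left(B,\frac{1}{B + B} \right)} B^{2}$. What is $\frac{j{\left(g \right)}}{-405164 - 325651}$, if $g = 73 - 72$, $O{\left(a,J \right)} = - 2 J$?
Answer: $- \frac{1}{4384890} \approx -2.2806 \cdot 10^{-7}$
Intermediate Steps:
$g = 1$ ($g = 73 - 72 = 1$)
$j{\left(B \right)} = \frac{B}{6}$ ($j{\left(B \right)} = - \frac{- \frac{2}{B + B} B^{2}}{6} = - \frac{- \frac{2}{2 B} B^{2}}{6} = - \frac{- 2 \frac{1}{2 B} B^{2}}{6} = - \frac{- \frac{1}{B} B^{2}}{6} = - \frac{\left(-1\right) B}{6} = \frac{B}{6}$)
$\frac{j{\left(g \right)}}{-405164 - 325651} = \frac{\frac{1}{6} \cdot 1}{-405164 - 325651} = \frac{1}{6 \left(-730815\right)} = \frac{1}{6} \left(- \frac{1}{730815}\right) = - \frac{1}{4384890}$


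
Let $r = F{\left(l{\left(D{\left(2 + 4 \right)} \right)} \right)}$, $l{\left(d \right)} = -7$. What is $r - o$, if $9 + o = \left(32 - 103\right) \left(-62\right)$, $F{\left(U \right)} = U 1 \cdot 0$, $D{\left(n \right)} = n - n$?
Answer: $-4393$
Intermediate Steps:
$D{\left(n \right)} = 0$
$F{\left(U \right)} = 0$ ($F{\left(U \right)} = U 0 = 0$)
$r = 0$
$o = 4393$ ($o = -9 + \left(32 - 103\right) \left(-62\right) = -9 - -4402 = -9 + 4402 = 4393$)
$r - o = 0 - 4393 = -4393$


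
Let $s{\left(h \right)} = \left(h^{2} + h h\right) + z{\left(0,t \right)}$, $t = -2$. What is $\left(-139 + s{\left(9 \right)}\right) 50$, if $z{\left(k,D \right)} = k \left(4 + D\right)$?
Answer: $1150$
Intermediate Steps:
$s{\left(h \right)} = 2 h^{2}$ ($s{\left(h \right)} = \left(h^{2} + h h\right) + 0 \left(4 - 2\right) = \left(h^{2} + h^{2}\right) + 0 \cdot 2 = 2 h^{2} + 0 = 2 h^{2}$)
$\left(-139 + s{\left(9 \right)}\right) 50 = \left(-139 + 2 \cdot 9^{2}\right) 50 = \left(-139 + 2 \cdot 81\right) 50 = \left(-139 + 162\right) 50 = 23 \cdot 50 = 1150$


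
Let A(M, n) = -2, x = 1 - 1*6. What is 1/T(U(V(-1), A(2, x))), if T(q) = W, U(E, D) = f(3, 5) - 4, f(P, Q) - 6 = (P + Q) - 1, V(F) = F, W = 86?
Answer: 1/86 ≈ 0.011628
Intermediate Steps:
x = -5 (x = 1 - 6 = -5)
f(P, Q) = 5 + P + Q (f(P, Q) = 6 + ((P + Q) - 1) = 6 + (-1 + P + Q) = 5 + P + Q)
U(E, D) = 9 (U(E, D) = (5 + 3 + 5) - 4 = 13 - 4 = 9)
T(q) = 86
1/T(U(V(-1), A(2, x))) = 1/86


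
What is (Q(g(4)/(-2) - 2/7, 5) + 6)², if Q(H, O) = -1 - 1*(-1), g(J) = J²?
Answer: 36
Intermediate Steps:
Q(H, O) = 0 (Q(H, O) = -1 + 1 = 0)
(Q(g(4)/(-2) - 2/7, 5) + 6)² = (0 + 6)² = 6² = 36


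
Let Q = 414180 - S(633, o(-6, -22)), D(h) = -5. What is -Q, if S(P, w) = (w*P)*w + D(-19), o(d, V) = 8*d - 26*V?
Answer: 173392423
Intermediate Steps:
o(d, V) = -26*V + 8*d
S(P, w) = -5 + P*w**2 (S(P, w) = (w*P)*w - 5 = (P*w)*w - 5 = P*w**2 - 5 = -5 + P*w**2)
Q = -173392423 (Q = 414180 - (-5 + 633*(-26*(-22) + 8*(-6))**2) = 414180 - (-5 + 633*(572 - 48)**2) = 414180 - (-5 + 633*524**2) = 414180 - (-5 + 633*274576) = 414180 - (-5 + 173806608) = 414180 - 1*173806603 = 414180 - 173806603 = -173392423)
-Q = -1*(-173392423) = 173392423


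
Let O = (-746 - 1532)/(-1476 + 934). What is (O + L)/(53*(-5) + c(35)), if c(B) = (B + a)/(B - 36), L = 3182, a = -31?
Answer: -863461/72899 ≈ -11.845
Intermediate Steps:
c(B) = (-31 + B)/(-36 + B) (c(B) = (B - 31)/(B - 36) = (-31 + B)/(-36 + B))
O = 1139/271 (O = -2278/(-542) = -2278*(-1/542) = 1139/271 ≈ 4.2029)
(O + L)/(53*(-5) + c(35)) = (1139/271 + 3182)/(53*(-5) + (-31 + 35)/(-36 + 35)) = 863461/(271*(-265 + 4/(-1))) = 863461/(271*(-265 - 1*4)) = 863461/(271*(-265 - 4)) = (863461/271)/(-269) = (863461/271)*(-1/269) = -863461/72899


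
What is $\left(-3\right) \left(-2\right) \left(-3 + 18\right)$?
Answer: $90$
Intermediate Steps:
$\left(-3\right) \left(-2\right) \left(-3 + 18\right) = 6 \cdot 15 = 90$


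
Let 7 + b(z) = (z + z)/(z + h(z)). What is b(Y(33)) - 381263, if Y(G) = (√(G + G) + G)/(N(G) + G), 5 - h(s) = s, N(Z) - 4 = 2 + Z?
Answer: -22876189/60 + √66/180 ≈ -3.8127e+5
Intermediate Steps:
N(Z) = 6 + Z (N(Z) = 4 + (2 + Z) = 6 + Z)
h(s) = 5 - s
Y(G) = (G + √2*√G)/(6 + 2*G) (Y(G) = (√(G + G) + G)/((6 + G) + G) = (√(2*G) + G)/(6 + 2*G) = (√2*√G + G)/(6 + 2*G) = (G + √2*√G)/(6 + 2*G))
b(z) = -7 + 2*z/5 (b(z) = -7 + (z + z)/(z + (5 - z)) = -7 + (2*z)/5 = -7 + (2*z)*(⅕) = -7 + 2*z/5)
b(Y(33)) - 381263 = (-7 + 2*((33 + √2*√33)/(2*(3 + 33)))/5) - 381263 = (-7 + 2*((½)*(33 + √66)/36)/5) - 381263 = (-7 + 2*((½)*(1/36)*(33 + √66))/5) - 381263 = (-7 + 2*(11/24 + √66/72)/5) - 381263 = (-7 + (11/60 + √66/180)) - 381263 = (-409/60 + √66/180) - 381263 = -22876189/60 + √66/180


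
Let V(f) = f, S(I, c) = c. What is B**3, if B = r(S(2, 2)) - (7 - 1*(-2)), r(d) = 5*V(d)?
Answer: 1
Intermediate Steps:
r(d) = 5*d
B = 1 (B = 5*2 - (7 - 1*(-2)) = 10 - (7 + 2) = 10 - 1*9 = 10 - 9 = 1)
B**3 = 1**3 = 1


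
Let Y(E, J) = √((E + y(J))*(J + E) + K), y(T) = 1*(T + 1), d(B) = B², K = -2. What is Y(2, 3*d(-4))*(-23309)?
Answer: -326326*√13 ≈ -1.1766e+6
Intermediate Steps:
y(T) = 1 + T (y(T) = 1*(1 + T) = 1 + T)
Y(E, J) = √(-2 + (E + J)*(1 + E + J)) (Y(E, J) = √((E + (1 + J))*(J + E) - 2) = √((1 + E + J)*(E + J) - 2) = √((E + J)*(1 + E + J) - 2) = √(-2 + (E + J)*(1 + E + J)))
Y(2, 3*d(-4))*(-23309) = √(-2 + 2 + 3*(-4)² + 2² + (3*(-4)²)² + 2*2*(3*(-4)²))*(-23309) = √(-2 + 2 + 3*16 + 4 + (3*16)² + 2*2*(3*16))*(-23309) = √(-2 + 2 + 48 + 4 + 48² + 2*2*48)*(-23309) = √(-2 + 2 + 48 + 4 + 2304 + 192)*(-23309) = √2548*(-23309) = (14*√13)*(-23309) = -326326*√13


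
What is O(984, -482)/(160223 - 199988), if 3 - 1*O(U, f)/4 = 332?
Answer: 1316/39765 ≈ 0.033094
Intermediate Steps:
O(U, f) = -1316 (O(U, f) = 12 - 4*332 = 12 - 1328 = -1316)
O(984, -482)/(160223 - 199988) = -1316/(160223 - 199988) = -1316/(-39765) = -1316*(-1/39765) = 1316/39765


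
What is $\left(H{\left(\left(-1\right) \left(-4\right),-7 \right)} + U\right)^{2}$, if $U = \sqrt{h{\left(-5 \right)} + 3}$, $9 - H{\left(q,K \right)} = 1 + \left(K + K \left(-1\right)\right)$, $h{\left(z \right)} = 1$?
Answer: $100$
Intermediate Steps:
$H{\left(q,K \right)} = 8$ ($H{\left(q,K \right)} = 9 - \left(1 + \left(K + K \left(-1\right)\right)\right) = 9 - \left(1 + \left(K - K\right)\right) = 9 - \left(1 + 0\right) = 9 - 1 = 8$)
$U = 2$ ($U = \sqrt{1 + 3} = \sqrt{4} = 2$)
$\left(H{\left(\left(-1\right) \left(-4\right),-7 \right)} + U\right)^{2} = \left(8 + 2\right)^{2} = 10^{2} = 100$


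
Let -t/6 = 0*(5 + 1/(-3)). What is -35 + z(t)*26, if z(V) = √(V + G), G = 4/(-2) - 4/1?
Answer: -35 + 26*I*√6 ≈ -35.0 + 63.687*I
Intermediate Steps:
G = -6 (G = 4*(-½) - 4*1 = -2 - 4 = -6)
t = 0 (t = -0*(5 + 1/(-3)) = -0*(5 - ⅓) = -0*14/3 = -6*0 = 0)
z(V) = √(-6 + V) (z(V) = √(V - 6) = √(-6 + V))
-35 + z(t)*26 = -35 + √(-6 + 0)*26 = -35 + √(-6)*26 = -35 + (I*√6)*26 = -35 + 26*I*√6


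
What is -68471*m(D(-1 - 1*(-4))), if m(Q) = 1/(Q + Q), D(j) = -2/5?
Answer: 342355/4 ≈ 85589.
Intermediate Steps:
D(j) = -⅖ (D(j) = -2*⅕ = -⅖)
m(Q) = 1/(2*Q)
-68471*m(D(-1 - 1*(-4))) = -68471/(2*(-⅖)) = -68471*(-5)/(2*2) = -68471*(-5/4) = 342355/4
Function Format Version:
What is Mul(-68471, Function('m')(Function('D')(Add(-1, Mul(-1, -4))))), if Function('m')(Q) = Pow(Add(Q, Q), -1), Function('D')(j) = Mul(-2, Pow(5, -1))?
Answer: Rational(342355, 4) ≈ 85589.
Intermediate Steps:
Function('D')(j) = Rational(-2, 5) (Function('D')(j) = Mul(-2, Rational(1, 5)) = Rational(-2, 5))
Function('m')(Q) = Mul(Rational(1, 2), Pow(Q, -1)) (Function('m')(Q) = Pow(Mul(2, Q), -1) = Mul(Rational(1, 2), Pow(Q, -1)))
Mul(-68471, Function('m')(Function('D')(Add(-1, Mul(-1, -4))))) = Mul(-68471, Mul(Rational(1, 2), Pow(Rational(-2, 5), -1))) = Mul(-68471, Mul(Rational(1, 2), Rational(-5, 2))) = Mul(-68471, Rational(-5, 4)) = Rational(342355, 4)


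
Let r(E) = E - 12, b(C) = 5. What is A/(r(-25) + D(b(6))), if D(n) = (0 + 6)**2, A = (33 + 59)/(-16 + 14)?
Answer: 46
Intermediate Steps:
r(E) = -12 + E
A = -46 (A = 92/(-2) = 92*(-1/2) = -46)
D(n) = 36 (D(n) = 6**2 = 36)
A/(r(-25) + D(b(6))) = -46/((-12 - 25) + 36) = -46/(-37 + 36) = -46/(-1) = -1*(-46) = 46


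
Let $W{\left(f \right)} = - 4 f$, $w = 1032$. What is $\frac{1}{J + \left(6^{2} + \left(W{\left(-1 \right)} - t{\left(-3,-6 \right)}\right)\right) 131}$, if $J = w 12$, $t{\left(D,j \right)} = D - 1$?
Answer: $\frac{1}{18148} \approx 5.5103 \cdot 10^{-5}$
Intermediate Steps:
$t{\left(D,j \right)} = -1 + D$ ($t{\left(D,j \right)} = D - 1 = -1 + D$)
$J = 12384$ ($J = 1032 \cdot 12 = 12384$)
$\frac{1}{J + \left(6^{2} + \left(W{\left(-1 \right)} - t{\left(-3,-6 \right)}\right)\right) 131} = \frac{1}{12384 + \left(6^{2} - -8\right) 131} = \frac{1}{12384 + \left(36 + \left(4 - -4\right)\right) 131} = \frac{1}{12384 + \left(36 + \left(4 + 4\right)\right) 131} = \frac{1}{12384 + \left(36 + 8\right) 131} = \frac{1}{12384 + 44 \cdot 131} = \frac{1}{12384 + 5764} = \frac{1}{18148}$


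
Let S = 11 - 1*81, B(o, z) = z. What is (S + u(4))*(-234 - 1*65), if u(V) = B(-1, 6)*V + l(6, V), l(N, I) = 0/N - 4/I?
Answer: 14053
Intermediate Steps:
l(N, I) = -4/I (l(N, I) = 0 - 4/I = -4/I)
u(V) = -4/V + 6*V (u(V) = 6*V - 4/V = -4/V + 6*V)
S = -70 (S = 11 - 81 = -70)
(S + u(4))*(-234 - 1*65) = (-70 + (-4/4 + 6*4))*(-234 - 1*65) = (-70 + (-4*¼ + 24))*(-234 - 65) = (-70 + (-1 + 24))*(-299) = (-70 + 23)*(-299) = -47*(-299) = 14053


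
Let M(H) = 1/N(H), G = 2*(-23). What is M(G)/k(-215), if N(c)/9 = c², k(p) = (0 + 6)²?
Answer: 1/685584 ≈ 1.4586e-6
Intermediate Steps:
k(p) = 36 (k(p) = 6² = 36)
N(c) = 9*c²
G = -46
M(H) = 1/(9*H²)
M(G)/k(-215) = ((⅑)/(-46)²)/36 = ((⅑)*(1/2116))*(1/36) = (1/19044)*(1/36) = 1/685584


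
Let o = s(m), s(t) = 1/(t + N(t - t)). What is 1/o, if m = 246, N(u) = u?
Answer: 246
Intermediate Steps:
s(t) = 1/t (s(t) = 1/(t + (t - t)) = 1/(t + 0) = 1/t)
o = 1/246 ≈ 0.0040650
1/o = 1/(1/246) = 246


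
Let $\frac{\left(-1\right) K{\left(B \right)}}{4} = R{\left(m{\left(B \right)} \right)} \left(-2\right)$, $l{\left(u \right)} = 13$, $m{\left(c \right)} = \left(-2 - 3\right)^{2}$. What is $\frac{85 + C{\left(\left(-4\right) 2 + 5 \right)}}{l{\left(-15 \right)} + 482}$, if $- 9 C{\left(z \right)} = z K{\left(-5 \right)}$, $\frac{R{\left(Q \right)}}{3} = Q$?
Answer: $\frac{19}{33} \approx 0.57576$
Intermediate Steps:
$m{\left(c \right)} = 25$ ($m{\left(c \right)} = \left(-5\right)^{2} = 25$)
$R{\left(Q \right)} = 3 Q$
$K{\left(B \right)} = 600$ ($K{\left(B \right)} = - 4 \cdot 3 \cdot 25 \left(-2\right) = - 4 \cdot 75 \left(-2\right) = \left(-4\right) \left(-150\right) = 600$)
$C{\left(z \right)} = - \frac{200 z}{3}$ ($C{\left(z \right)} = - \frac{z 600}{9} = - \frac{600 z}{9} = - \frac{200 z}{3}$)
$\frac{85 + C{\left(\left(-4\right) 2 + 5 \right)}}{l{\left(-15 \right)} + 482} = \frac{85 - \frac{200 \left(\left(-4\right) 2 + 5\right)}{3}}{13 + 482} = \frac{85 - \frac{200 \left(-8 + 5\right)}{3}}{495} = \left(85 - -200\right) \frac{1}{495} = \left(85 + 200\right) \frac{1}{495} = 285 \cdot \frac{1}{495} = \frac{19}{33}$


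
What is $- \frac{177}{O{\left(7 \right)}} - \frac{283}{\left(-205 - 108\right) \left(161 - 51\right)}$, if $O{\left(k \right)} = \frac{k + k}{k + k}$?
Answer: $- \frac{6093827}{34430} \approx -176.99$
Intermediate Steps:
$O{\left(k \right)} = 1$ ($O{\left(k \right)} = \frac{2 k}{2 k} = 2 k \frac{1}{2 k} = 1$)
$- \frac{177}{O{\left(7 \right)}} - \frac{283}{\left(-205 - 108\right) \left(161 - 51\right)} = - \frac{177}{1} - \frac{283}{\left(-205 - 108\right) \left(161 - 51\right)} = \left(-177\right) 1 - \frac{283}{\left(-313\right) 110} = -177 - \frac{283}{-34430} = -177 - - \frac{283}{34430} = -177 + \frac{283}{34430} = - \frac{6093827}{34430}$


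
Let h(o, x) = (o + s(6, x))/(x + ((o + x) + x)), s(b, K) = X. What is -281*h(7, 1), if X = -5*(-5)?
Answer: -4496/5 ≈ -899.20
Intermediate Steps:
X = 25
s(b, K) = 25
h(o, x) = (25 + o)/(o + 3*x) (h(o, x) = (o + 25)/(x + ((o + x) + x)) = (25 + o)/(x + (o + 2*x)) = (25 + o)/(o + 3*x))
-281*h(7, 1) = -281*(25 + 7)/(7 + 3*1) = -281*32/(7 + 3) = -281*32/10 = -281*16/5 = -4496/5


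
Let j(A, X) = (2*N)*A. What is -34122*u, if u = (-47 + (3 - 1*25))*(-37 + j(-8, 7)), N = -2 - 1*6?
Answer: 214252038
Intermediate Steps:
N = -8 (N = -2 - 6 = -8)
j(A, X) = -16*A (j(A, X) = (2*(-8))*A = -16*A)
u = -6279 (u = (-47 + (3 - 1*25))*(-37 - 16*(-8)) = (-47 + (3 - 25))*(-37 + 128) = (-47 - 22)*91 = -69*91 = -6279)
-34122*u = -34122*(-6279) = 214252038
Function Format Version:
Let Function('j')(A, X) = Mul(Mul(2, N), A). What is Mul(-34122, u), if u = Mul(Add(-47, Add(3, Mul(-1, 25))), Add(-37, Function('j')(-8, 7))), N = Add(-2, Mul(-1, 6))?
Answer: 214252038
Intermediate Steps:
N = -8 (N = Add(-2, -6) = -8)
Function('j')(A, X) = Mul(-16, A) (Function('j')(A, X) = Mul(Mul(2, -8), A) = Mul(-16, A))
u = -6279 (u = Mul(Add(-47, Add(3, Mul(-1, 25))), Add(-37, Mul(-16, -8))) = Mul(Add(-47, Add(3, -25)), Add(-37, 128)) = Mul(Add(-47, -22), 91) = Mul(-69, 91) = -6279)
Mul(-34122, u) = Mul(-34122, -6279) = 214252038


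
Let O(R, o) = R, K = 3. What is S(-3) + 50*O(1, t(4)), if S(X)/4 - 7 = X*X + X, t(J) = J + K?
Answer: 102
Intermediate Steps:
t(J) = 3 + J (t(J) = J + 3 = 3 + J)
S(X) = 28 + 4*X + 4*X² (S(X) = 28 + 4*(X*X + X) = 28 + 4*(X² + X) = 28 + 4*(X + X²) = 28 + (4*X + 4*X²) = 28 + 4*X + 4*X²)
S(-3) + 50*O(1, t(4)) = (28 + 4*(-3) + 4*(-3)²) + 50*1 = (28 - 12 + 4*9) + 50 = (28 - 12 + 36) + 50 = 52 + 50 = 102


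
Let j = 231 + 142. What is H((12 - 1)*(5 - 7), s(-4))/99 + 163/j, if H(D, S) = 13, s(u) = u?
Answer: 20986/36927 ≈ 0.56831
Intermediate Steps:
j = 373
H((12 - 1)*(5 - 7), s(-4))/99 + 163/j = 13/99 + 163/373 = 20986/36927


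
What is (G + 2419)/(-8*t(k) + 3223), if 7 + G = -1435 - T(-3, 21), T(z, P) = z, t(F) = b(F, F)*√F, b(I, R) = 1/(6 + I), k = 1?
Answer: 6860/22553 ≈ 0.30417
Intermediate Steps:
t(F) = √F/(6 + F)
G = -1439 (G = -7 + (-1435 - 1*(-3)) = -7 + (-1435 + 3) = -7 - 1432 = -1439)
(G + 2419)/(-8*t(k) + 3223) = (-1439 + 2419)/(-8*√1/(6 + 1) + 3223) = 980/(-8/7 + 3223) = 980/(22553/7) = 980*(7/22553) = 6860/22553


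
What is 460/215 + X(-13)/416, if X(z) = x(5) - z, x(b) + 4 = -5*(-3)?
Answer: 4913/2236 ≈ 2.1972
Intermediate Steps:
x(b) = 11 (x(b) = -4 - 5*(-3) = -4 + 15 = 11)
X(z) = 11 - z
460/215 + X(-13)/416 = 460/215 + (11 - 1*(-13))/416 = 460*(1/215) + (11 + 13)*(1/416) = 92/43 + 24*(1/416) = 92/43 + 3/52 = 4913/2236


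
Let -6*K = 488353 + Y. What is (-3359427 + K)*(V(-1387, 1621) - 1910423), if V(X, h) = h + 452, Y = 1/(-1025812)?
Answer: 6735776263378170775/1025812 ≈ 6.5663e+12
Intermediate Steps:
Y = -1/1025812 ≈ -9.7484e-7
V(X, h) = 452 + h
K = -166986122545/2051624 (K = -(488353 - 1/1025812)/6 = -1/6*500958367635/1025812 = -166986122545/2051624 ≈ -81392.)
(-3359427 + K)*(V(-1387, 1621) - 1910423) = (-3359427 - 166986122545/2051624)*((452 + 1621) - 1910423) = -7059267181993*(2073 - 1910423)/2051624 = -7059267181993/2051624*(-1908350) = 6735776263378170775/1025812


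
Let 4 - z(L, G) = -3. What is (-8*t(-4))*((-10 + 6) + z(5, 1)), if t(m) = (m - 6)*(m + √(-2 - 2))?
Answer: -960 + 480*I ≈ -960.0 + 480.0*I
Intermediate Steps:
t(m) = (-6 + m)*(m + 2*I) (t(m) = (-6 + m)*(m + √(-4)) = (-6 + m)*(m + 2*I))
z(L, G) = 7 (z(L, G) = 4 - 1*(-3) = 4 + 3 = 7)
(-8*t(-4))*((-10 + 6) + z(5, 1)) = (-8*((-4)² - 12*I - 2*(-4)*(3 - I)))*((-10 + 6) + 7) = (-8*(16 - 12*I + (24 - 8*I)))*(-4 + 7) = -8*(40 - 20*I)*3 = (-320 + 160*I)*3 = -960 + 480*I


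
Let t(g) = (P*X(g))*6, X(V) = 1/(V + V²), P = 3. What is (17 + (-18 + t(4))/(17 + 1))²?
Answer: 103041/400 ≈ 257.60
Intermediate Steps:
t(g) = 18/(g*(1 + g)) (t(g) = (3*(1/(g*(1 + g))))*6 = (3/(g*(1 + g)))*6 = 18/(g*(1 + g)))
(17 + (-18 + t(4))/(17 + 1))² = (17 + (-18 + 18/(4*(1 + 4)))/(17 + 1))² = (17 + (-18 + 18*(¼)/5)/18)² = (17 + (-18 + 18*(¼)*(⅕))*(1/18))² = (17 + (-18 + 9/10)*(1/18))² = (17 - 171/10*1/18)² = (17 - 19/20)² = (321/20)² = 103041/400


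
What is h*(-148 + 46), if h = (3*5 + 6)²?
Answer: -44982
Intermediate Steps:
h = 441 (h = (15 + 6)² = 21² = 441)
h*(-148 + 46) = 441*(-148 + 46) = 441*(-102) = -44982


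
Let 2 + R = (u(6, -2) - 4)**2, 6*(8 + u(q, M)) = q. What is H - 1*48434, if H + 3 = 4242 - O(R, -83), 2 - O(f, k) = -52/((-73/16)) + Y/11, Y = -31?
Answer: -35483302/803 ≈ -44188.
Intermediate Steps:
u(q, M) = -8 + q/6
R = 119 (R = -2 + ((-8 + (1/6)*6) - 4)**2 = -2 + ((-8 + 1) - 4)**2 = -2 + (-7 - 4)**2 = -2 + (-11)**2 = -2 + 121 = 119)
O(f, k) = -5283/803 (O(f, k) = 2 - (-52/((-73/16)) - 31/11) = 2 - (-52/((-73*1/16)) - 31*1/11) = 2 - (-52/(-73/16) - 31/11) = 2 - (-52*(-16/73) - 31/11) = 2 - (832/73 - 31/11) = 2 - 1*6889/803 = 2 - 6889/803 = -5283/803)
H = 3409200/803 (H = -3 + (4242 - 1*(-5283/803)) = -3 + (4242 + 5283/803) = -3 + 3411609/803 = 3409200/803 ≈ 4245.6)
H - 1*48434 = 3409200/803 - 1*48434 = 3409200/803 - 48434 = -35483302/803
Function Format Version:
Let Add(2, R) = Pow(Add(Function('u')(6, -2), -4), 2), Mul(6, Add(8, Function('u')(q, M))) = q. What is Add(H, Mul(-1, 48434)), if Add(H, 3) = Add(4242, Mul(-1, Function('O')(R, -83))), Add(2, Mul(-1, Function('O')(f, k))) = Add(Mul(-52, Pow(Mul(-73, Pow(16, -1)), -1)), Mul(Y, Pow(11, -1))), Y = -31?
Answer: Rational(-35483302, 803) ≈ -44188.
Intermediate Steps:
Function('u')(q, M) = Add(-8, Mul(Rational(1, 6), q))
R = 119 (R = Add(-2, Pow(Add(Add(-8, Mul(Rational(1, 6), 6)), -4), 2)) = Add(-2, Pow(Add(Add(-8, 1), -4), 2)) = Add(-2, Pow(Add(-7, -4), 2)) = Add(-2, Pow(-11, 2)) = Add(-2, 121) = 119)
Function('O')(f, k) = Rational(-5283, 803) (Function('O')(f, k) = Add(2, Mul(-1, Add(Mul(-52, Pow(Mul(-73, Pow(16, -1)), -1)), Mul(-31, Pow(11, -1))))) = Add(2, Mul(-1, Add(Mul(-52, Pow(Mul(-73, Rational(1, 16)), -1)), Mul(-31, Rational(1, 11))))) = Add(2, Mul(-1, Add(Mul(-52, Pow(Rational(-73, 16), -1)), Rational(-31, 11)))) = Add(2, Mul(-1, Add(Mul(-52, Rational(-16, 73)), Rational(-31, 11)))) = Add(2, Mul(-1, Add(Rational(832, 73), Rational(-31, 11)))) = Add(2, Mul(-1, Rational(6889, 803))) = Add(2, Rational(-6889, 803)) = Rational(-5283, 803))
H = Rational(3409200, 803) (H = Add(-3, Add(4242, Mul(-1, Rational(-5283, 803)))) = Add(-3, Add(4242, Rational(5283, 803))) = Add(-3, Rational(3411609, 803)) = Rational(3409200, 803) ≈ 4245.6)
Add(H, Mul(-1, 48434)) = Add(Rational(3409200, 803), Mul(-1, 48434)) = Add(Rational(3409200, 803), -48434) = Rational(-35483302, 803)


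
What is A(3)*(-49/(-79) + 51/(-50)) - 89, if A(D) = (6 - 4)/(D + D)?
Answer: -1056229/11850 ≈ -89.133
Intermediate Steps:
A(D) = 1/D (A(D) = 2/((2*D)) = 2*(1/(2*D)) = 1/D)
A(3)*(-49/(-79) + 51/(-50)) - 89 = (-49/(-79) + 51/(-50))/3 - 89 = (-49*(-1/79) + 51*(-1/50))/3 - 89 = (49/79 - 51/50)/3 - 89 = (⅓)*(-1579/3950) - 89 = -1579/11850 - 89 = -1056229/11850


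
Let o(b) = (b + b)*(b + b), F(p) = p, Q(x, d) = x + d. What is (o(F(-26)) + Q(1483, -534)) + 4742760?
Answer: 4746413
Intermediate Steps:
Q(x, d) = d + x
o(b) = 4*b² (o(b) = (2*b)*(2*b) = 4*b²)
(o(F(-26)) + Q(1483, -534)) + 4742760 = (4*(-26)² + (-534 + 1483)) + 4742760 = (4*676 + 949) + 4742760 = (2704 + 949) + 4742760 = 3653 + 4742760 = 4746413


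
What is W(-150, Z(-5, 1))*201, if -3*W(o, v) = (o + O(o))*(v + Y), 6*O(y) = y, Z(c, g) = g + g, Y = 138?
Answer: 1641500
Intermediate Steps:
Z(c, g) = 2*g
O(y) = y/6
W(o, v) = -7*o*(138 + v)/18 (W(o, v) = -(o + o/6)*(v + 138)/3 = -7*o/6*(138 + v)/3 = -7*o*(138 + v)/18)
W(-150, Z(-5, 1))*201 = ((7/18)*(-150)*(-138 - 2))*201 = ((7/18)*(-150)*(-140))*201 = (24500/3)*201 = 1641500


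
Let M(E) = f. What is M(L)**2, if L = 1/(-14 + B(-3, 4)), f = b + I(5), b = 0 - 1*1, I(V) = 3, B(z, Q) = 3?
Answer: 4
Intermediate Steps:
b = -1 (b = 0 - 1 = -1)
f = 2 (f = -1 + 3 = 2)
L = -1/11 (L = 1/(-14 + 3) = 1/(-11) = -1/11 ≈ -0.090909)
M(E) = 2
M(L)**2 = 2**2 = 4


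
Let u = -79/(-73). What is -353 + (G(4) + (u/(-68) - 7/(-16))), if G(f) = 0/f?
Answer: -7000797/19856 ≈ -352.58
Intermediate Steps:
u = 79/73 (u = -79*(-1/73) = 79/73 ≈ 1.0822)
G(f) = 0
-353 + (G(4) + (u/(-68) - 7/(-16))) = -353 + (0 + ((79/73)/(-68) - 7/(-16))) = -353 + (0 + ((79/73)*(-1/68) - 7*(-1/16))) = -353 + (0 + (-79/4964 + 7/16)) = -353 + (0 + 8371/19856) = -353 + 8371/19856 = -7000797/19856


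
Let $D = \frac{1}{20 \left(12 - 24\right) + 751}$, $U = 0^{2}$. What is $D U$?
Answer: $0$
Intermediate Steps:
$U = 0$
$D = \frac{1}{511}$ ($D = \frac{1}{20 \left(-12\right) + 751} = \frac{1}{-240 + 751} = \frac{1}{511} \approx 0.0019569$)
$D U = \frac{1}{511} \cdot 0 = 0$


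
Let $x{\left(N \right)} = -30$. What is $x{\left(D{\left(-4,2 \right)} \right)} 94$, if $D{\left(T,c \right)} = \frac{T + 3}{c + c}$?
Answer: $-2820$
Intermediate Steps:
$D{\left(T,c \right)} = \frac{3 + T}{2 c}$
$x{\left(D{\left(-4,2 \right)} \right)} 94 = \left(-30\right) 94 = -2820$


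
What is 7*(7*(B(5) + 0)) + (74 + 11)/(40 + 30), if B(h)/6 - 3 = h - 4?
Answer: 16481/14 ≈ 1177.2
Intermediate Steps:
B(h) = -6 + 6*h (B(h) = 18 + 6*(h - 4) = 18 + 6*(-4 + h) = 18 + (-24 + 6*h) = -6 + 6*h)
7*(7*(B(5) + 0)) + (74 + 11)/(40 + 30) = 7*(7*((-6 + 6*5) + 0)) + (74 + 11)/(40 + 30) = 7*(7*((-6 + 30) + 0)) + 85/70 = 7*(7*(24 + 0)) + 85*(1/70) = 7*(7*24) + 17/14 = 7*168 + 17/14 = 1176 + 17/14 = 16481/14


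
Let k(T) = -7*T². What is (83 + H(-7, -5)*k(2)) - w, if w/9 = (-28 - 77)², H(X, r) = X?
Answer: -98946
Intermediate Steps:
w = 99225 (w = 9*(-28 - 77)² = 9*(-105)² = 9*11025 = 99225)
(83 + H(-7, -5)*k(2)) - w = (83 - (-49)*2²) - 1*99225 = (83 - (-49)*4) - 99225 = (83 - 7*(-28)) - 99225 = (83 + 196) - 99225 = 279 - 99225 = -98946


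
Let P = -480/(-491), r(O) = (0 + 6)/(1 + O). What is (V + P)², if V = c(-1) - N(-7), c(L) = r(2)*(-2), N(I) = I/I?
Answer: 3900625/241081 ≈ 16.180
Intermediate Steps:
N(I) = 1
r(O) = 6/(1 + O)
c(L) = -4 (c(L) = (6/(1 + 2))*(-2) = (6/3)*(-2) = (6*(⅓))*(-2) = 2*(-2) = -4)
P = 480/491 (P = -480*(-1/491) = 480/491 ≈ 0.97760)
V = -5 (V = -4 - 1*1 = -4 - 1 = -5)
(V + P)² = (-5 + 480/491)² = (-1975/491)² = 3900625/241081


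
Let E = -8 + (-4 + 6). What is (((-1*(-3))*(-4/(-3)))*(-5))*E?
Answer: 120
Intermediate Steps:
E = -6 (E = -8 + 2 = -6)
(((-1*(-3))*(-4/(-3)))*(-5))*E = (((-1*(-3))*(-4/(-3)))*(-5))*(-6) = ((3*(-4*(-⅓)))*(-5))*(-6) = ((3*(4/3))*(-5))*(-6) = (4*(-5))*(-6) = -20*(-6) = 120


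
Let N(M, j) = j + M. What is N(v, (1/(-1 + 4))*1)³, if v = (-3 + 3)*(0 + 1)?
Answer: 1/27 ≈ 0.037037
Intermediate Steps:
v = 0 (v = 0*1 = 0)
N(M, j) = M + j
N(v, (1/(-1 + 4))*1)³ = (0 + (1/(-1 + 4))*1)³ = (0 + (1/3)*1)³ = (0 + (1*(⅓))*1)³ = (0 + (⅓)*1)³ = (0 + ⅓)³ = (⅓)³ = 1/27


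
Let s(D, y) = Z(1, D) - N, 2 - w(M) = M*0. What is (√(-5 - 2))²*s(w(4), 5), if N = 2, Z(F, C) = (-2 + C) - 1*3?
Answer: 35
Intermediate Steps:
Z(F, C) = -5 + C (Z(F, C) = (-2 + C) - 3 = -5 + C)
w(M) = 2 (w(M) = 2 - M*0 = 2 - 1*0 = 2 + 0 = 2)
s(D, y) = -7 + D (s(D, y) = (-5 + D) - 1*2 = (-5 + D) - 2 = -7 + D)
(√(-5 - 2))²*s(w(4), 5) = (√(-5 - 2))²*(-7 + 2) = (√(-7))²*(-5) = (I*√7)²*(-5) = -7*(-5) = 35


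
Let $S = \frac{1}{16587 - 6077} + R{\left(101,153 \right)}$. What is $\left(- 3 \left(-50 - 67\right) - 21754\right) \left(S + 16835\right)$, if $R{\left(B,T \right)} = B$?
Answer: $- \frac{3809677517483}{10510} \approx -3.6248 \cdot 10^{8}$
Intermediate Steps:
$S = \frac{1061511}{10510}$ ($S = \frac{1}{16587 - 6077} + 101 = \frac{1}{10510} + 101 = \frac{1061511}{10510} \approx 101.0$)
$\left(- 3 \left(-50 - 67\right) - 21754\right) \left(S + 16835\right) = \left(- 3 \left(-50 - 67\right) - 21754\right) \left(\frac{1061511}{10510} + 16835\right) = \left(\left(-3\right) \left(-117\right) - 21754\right) \frac{177997361}{10510} = \left(351 - 21754\right) \frac{177997361}{10510} = \left(-21403\right) \frac{177997361}{10510} = - \frac{3809677517483}{10510}$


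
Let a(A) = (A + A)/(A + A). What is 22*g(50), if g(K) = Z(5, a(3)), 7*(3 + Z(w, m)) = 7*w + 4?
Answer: 396/7 ≈ 56.571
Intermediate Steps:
a(A) = 1 (a(A) = (2*A)/((2*A)) = (2*A)*(1/(2*A)) = 1)
Z(w, m) = -17/7 + w (Z(w, m) = -3 + (7*w + 4)/7 = -3 + (4 + 7*w)/7 = -3 + (4/7 + w) = -17/7 + w)
g(K) = 18/7 (g(K) = -17/7 + 5 = 18/7)
22*g(50) = 22*(18/7) = 396/7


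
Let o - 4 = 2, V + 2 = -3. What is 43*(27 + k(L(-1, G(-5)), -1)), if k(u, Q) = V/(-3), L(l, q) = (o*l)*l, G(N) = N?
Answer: 3698/3 ≈ 1232.7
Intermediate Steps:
V = -5 (V = -2 - 3 = -5)
o = 6 (o = 4 + 2 = 6)
L(l, q) = 6*l**2 (L(l, q) = (6*l)*l = 6*l**2)
k(u, Q) = 5/3 (k(u, Q) = -5/(-3) = -5*(-1/3) = 5/3)
43*(27 + k(L(-1, G(-5)), -1)) = 43*(27 + 5/3) = 43*(86/3) = 3698/3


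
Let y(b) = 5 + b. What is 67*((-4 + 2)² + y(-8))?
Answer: 67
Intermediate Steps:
67*((-4 + 2)² + y(-8)) = 67*((-4 + 2)² + (5 - 8)) = 67*((-2)² - 3) = 67*(4 - 3) = 67*1 = 67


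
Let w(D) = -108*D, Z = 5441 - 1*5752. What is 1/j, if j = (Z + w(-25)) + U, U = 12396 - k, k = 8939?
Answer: 1/5846 ≈ 0.00017106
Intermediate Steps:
Z = -311 (Z = 5441 - 5752 = -311)
U = 3457 (U = 12396 - 1*8939 = 12396 - 8939 = 3457)
j = 5846 (j = (-311 - 108*(-25)) + 3457 = (-311 + 2700) + 3457 = 2389 + 3457 = 5846)
1/j = 1/5846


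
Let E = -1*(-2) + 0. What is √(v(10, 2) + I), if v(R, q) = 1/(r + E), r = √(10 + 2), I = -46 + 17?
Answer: √(-114 - 116*√3)/(2*√(1 + √3)) ≈ 5.3681*I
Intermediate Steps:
I = -29
r = 2*√3 (r = √12 = 2*√3 ≈ 3.4641)
E = 2 (E = 2 + 0 = 2)
v(R, q) = 1/(2 + 2*√3) (v(R, q) = 1/(2*√3 + 2) = 1/(2 + 2*√3))
√(v(10, 2) + I) = √((-¼ + √3/4) - 29) = √(-117/4 + √3/4)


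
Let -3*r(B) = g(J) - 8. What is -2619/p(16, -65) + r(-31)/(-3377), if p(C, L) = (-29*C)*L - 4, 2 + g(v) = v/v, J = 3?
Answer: -2978277/33945604 ≈ -0.087737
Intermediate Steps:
g(v) = -1 (g(v) = -2 + v/v = -2 + 1 = -1)
p(C, L) = -4 - 29*C*L (p(C, L) = -29*C*L - 4 = -4 - 29*C*L)
r(B) = 3 (r(B) = -(-1 - 8)/3 = -1/3*(-9) = 3)
-2619/p(16, -65) + r(-31)/(-3377) = -2619/(-4 - 29*16*(-65)) + 3/(-3377) = -2619/(-4 + 30160) + 3*(-1/3377) = -2619/30156 - 3/3377 = -2619*1/30156 - 3/3377 = -873/10052 - 3/3377 = -2978277/33945604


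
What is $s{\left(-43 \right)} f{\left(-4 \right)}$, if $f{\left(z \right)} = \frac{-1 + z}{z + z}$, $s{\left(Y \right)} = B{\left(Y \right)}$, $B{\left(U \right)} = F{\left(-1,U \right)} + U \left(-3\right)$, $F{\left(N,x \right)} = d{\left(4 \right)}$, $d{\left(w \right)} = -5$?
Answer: $\frac{155}{2} \approx 77.5$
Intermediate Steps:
$F{\left(N,x \right)} = -5$
$B{\left(U \right)} = -5 - 3 U$ ($B{\left(U \right)} = -5 + U \left(-3\right) = -5 - 3 U$)
$s{\left(Y \right)} = -5 - 3 Y$
$f{\left(z \right)} = \frac{-1 + z}{2 z}$
$s{\left(-43 \right)} f{\left(-4 \right)} = \left(-5 - -129\right) \frac{-1 - 4}{2 \left(-4\right)} = \left(-5 + 129\right) \frac{1}{2} \left(- \frac{1}{4}\right) \left(-5\right) = 124 \cdot \frac{5}{8} = \frac{155}{2}$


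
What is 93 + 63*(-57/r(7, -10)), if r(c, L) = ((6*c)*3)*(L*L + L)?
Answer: 5561/60 ≈ 92.683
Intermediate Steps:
r(c, L) = 18*c*(L + L²) (r(c, L) = (18*c)*(L² + L) = (18*c)*(L + L²) = 18*c*(L + L²))
93 + 63*(-57/r(7, -10)) = 93 + 63*(-57*(-1/(1260*(1 - 10)))) = 93 + 63*(-57/(18*(-10)*7*(-9))) = 93 + 63*(-57/11340) = 93 + 63*(-57*1/11340) = 93 + 63*(-19/3780) = 93 - 19/60 = 5561/60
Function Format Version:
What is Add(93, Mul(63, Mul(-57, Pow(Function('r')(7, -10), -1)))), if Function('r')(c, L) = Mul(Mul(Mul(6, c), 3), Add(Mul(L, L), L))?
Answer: Rational(5561, 60) ≈ 92.683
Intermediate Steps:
Function('r')(c, L) = Mul(18, c, Add(L, Pow(L, 2))) (Function('r')(c, L) = Mul(Mul(18, c), Add(Pow(L, 2), L)) = Mul(Mul(18, c), Add(L, Pow(L, 2))) = Mul(18, c, Add(L, Pow(L, 2))))
Add(93, Mul(63, Mul(-57, Pow(Function('r')(7, -10), -1)))) = Add(93, Mul(63, Mul(-57, Pow(Mul(18, -10, 7, Add(1, -10)), -1)))) = Add(93, Mul(63, Mul(-57, Pow(Mul(18, -10, 7, -9), -1)))) = Add(93, Mul(63, Mul(-57, Pow(11340, -1)))) = Add(93, Mul(63, Mul(-57, Rational(1, 11340)))) = Add(93, Mul(63, Rational(-19, 3780))) = Add(93, Rational(-19, 60)) = Rational(5561, 60)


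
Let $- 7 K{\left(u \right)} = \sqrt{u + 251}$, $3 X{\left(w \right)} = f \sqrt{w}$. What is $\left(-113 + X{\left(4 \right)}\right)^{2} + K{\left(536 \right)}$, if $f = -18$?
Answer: $15625 - \frac{\sqrt{787}}{7} \approx 15621.0$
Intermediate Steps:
$X{\left(w \right)} = - 6 \sqrt{w}$ ($X{\left(w \right)} = \frac{\left(-18\right) \sqrt{w}}{3} = - 6 \sqrt{w}$)
$K{\left(u \right)} = - \frac{\sqrt{251 + u}}{7}$ ($K{\left(u \right)} = - \frac{\sqrt{u + 251}}{7} = - \frac{\sqrt{251 + u}}{7}$)
$\left(-113 + X{\left(4 \right)}\right)^{2} + K{\left(536 \right)} = \left(-113 - 6 \sqrt{4}\right)^{2} - \frac{\sqrt{251 + 536}}{7} = \left(-113 - 12\right)^{2} - \frac{\sqrt{787}}{7} = \left(-125\right)^{2} - \frac{\sqrt{787}}{7} = 15625 - \frac{\sqrt{787}}{7}$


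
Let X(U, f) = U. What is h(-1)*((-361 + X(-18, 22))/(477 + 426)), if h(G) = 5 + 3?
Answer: -3032/903 ≈ -3.3577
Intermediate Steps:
h(G) = 8
h(-1)*((-361 + X(-18, 22))/(477 + 426)) = 8*((-361 - 18)/(477 + 426)) = 8*(-379/903) = -3032/903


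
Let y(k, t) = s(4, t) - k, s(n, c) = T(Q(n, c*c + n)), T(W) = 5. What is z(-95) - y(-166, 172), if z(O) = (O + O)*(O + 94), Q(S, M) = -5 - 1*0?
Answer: 19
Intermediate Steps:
Q(S, M) = -5 (Q(S, M) = -5 + 0 = -5)
z(O) = 2*O*(94 + O) (z(O) = (2*O)*(94 + O) = 2*O*(94 + O))
s(n, c) = 5
y(k, t) = 5 - k
z(-95) - y(-166, 172) = 2*(-95)*(94 - 95) - (5 - 1*(-166)) = 2*(-95)*(-1) - (5 + 166) = 190 - 1*171 = 190 - 171 = 19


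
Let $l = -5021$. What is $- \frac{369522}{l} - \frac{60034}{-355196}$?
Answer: $\frac{65777083513}{891719558} \approx 73.764$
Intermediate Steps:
$- \frac{369522}{l} - \frac{60034}{-355196} = - \frac{369522}{-5021} - \frac{60034}{-355196} = \left(-369522\right) \left(- \frac{1}{5021}\right) - - \frac{30017}{177598} = \frac{369522}{5021} + \frac{30017}{177598} = \frac{65777083513}{891719558}$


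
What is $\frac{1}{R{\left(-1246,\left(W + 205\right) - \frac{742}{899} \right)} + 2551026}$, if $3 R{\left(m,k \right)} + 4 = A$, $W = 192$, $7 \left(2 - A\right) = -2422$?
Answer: $\frac{3}{7653422} \approx 3.9198 \cdot 10^{-7}$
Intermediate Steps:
$A = 348$ ($A = 2 - -346 = 2 + 346 = 348$)
$R{\left(m,k \right)} = \frac{344}{3}$ ($R{\left(m,k \right)} = - \frac{4}{3} + \frac{1}{3} \cdot 348 = - \frac{4}{3} + 116 = \frac{344}{3}$)
$\frac{1}{R{\left(-1246,\left(W + 205\right) - \frac{742}{899} \right)} + 2551026} = \frac{1}{\frac{344}{3} + 2551026} = \frac{1}{\frac{7653422}{3}} = \frac{3}{7653422}$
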